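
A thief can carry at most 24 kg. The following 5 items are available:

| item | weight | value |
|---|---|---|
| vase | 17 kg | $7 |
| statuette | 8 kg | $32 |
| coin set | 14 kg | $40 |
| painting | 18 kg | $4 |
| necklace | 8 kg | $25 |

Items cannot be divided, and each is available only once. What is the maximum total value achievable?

Check high-value combinations within 24 kg:
- statuette+coin set: weight 8+14=22, value 32+40=72
- coin set+necklace: weight 14+8=22, value 40+25=65
- statuette+necklace: weight 8+8=16, value 32+25=57
- coin set: weight 14, value 40
Best: $72.

$72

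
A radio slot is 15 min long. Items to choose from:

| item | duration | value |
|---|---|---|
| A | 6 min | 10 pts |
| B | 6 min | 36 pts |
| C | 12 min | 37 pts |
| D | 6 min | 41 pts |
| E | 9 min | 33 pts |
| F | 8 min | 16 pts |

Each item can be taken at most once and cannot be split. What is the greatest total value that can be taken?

This is a 0/1 knapsack; check combinations near the capacity.
- B+D: duration 6+6=12, value 36+41=77
- D+E: duration 6+9=15, value 41+33=74
- B+E: duration 6+9=15, value 36+33=69
- D+F: duration 6+8=14, value 41+16=57
Best: 77 pts.

77 pts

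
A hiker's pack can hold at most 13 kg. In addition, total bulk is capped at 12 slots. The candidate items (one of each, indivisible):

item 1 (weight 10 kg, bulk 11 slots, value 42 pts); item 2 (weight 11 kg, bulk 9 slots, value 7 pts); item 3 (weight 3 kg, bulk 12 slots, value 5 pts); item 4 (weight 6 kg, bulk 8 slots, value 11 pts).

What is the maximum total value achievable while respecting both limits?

Feasible sets respecting both limits:
- item 1: weight 10, bulk 11, value 42
- item 4: weight 6, bulk 8, value 11
- item 2: weight 11, bulk 9, value 7
- item 3: weight 3, bulk 12, value 5
Best: 42 pts.

42 pts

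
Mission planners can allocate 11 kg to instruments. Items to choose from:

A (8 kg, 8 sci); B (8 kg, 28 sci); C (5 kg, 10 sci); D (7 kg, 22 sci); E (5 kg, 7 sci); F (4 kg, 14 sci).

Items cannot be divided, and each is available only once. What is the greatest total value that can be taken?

Check high-value combinations within 11 kg:
- D+F: mass 7+4=11, value 22+14=36
- B: mass 8, value 28
- C+F: mass 5+4=9, value 10+14=24
Best: 36 sci.

36 sci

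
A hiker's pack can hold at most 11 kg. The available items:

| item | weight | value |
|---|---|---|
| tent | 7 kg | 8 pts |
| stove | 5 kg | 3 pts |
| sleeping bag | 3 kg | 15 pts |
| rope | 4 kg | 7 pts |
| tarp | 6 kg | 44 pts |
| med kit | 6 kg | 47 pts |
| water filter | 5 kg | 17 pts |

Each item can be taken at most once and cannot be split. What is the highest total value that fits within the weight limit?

Check high-value combinations within 11 kg:
- med kit+water filter: weight 6+5=11, value 47+17=64
- sleeping bag+med kit: weight 3+6=9, value 15+47=62
- tarp+water filter: weight 6+5=11, value 44+17=61
- sleeping bag+tarp: weight 3+6=9, value 15+44=59
Best: 64 pts.

64 pts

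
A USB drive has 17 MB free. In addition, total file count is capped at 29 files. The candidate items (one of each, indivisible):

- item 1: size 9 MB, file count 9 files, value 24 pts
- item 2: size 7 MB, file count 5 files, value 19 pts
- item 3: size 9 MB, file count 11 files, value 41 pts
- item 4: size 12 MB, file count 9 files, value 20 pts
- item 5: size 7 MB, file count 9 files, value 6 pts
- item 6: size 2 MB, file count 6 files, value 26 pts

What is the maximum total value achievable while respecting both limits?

67 pts

Feasible sets respecting both limits:
- item 3+item 6: size 11, file count 17, value 67
- item 2+item 3: size 16, file count 16, value 60
- item 2+item 5+item 6: size 16, file count 20, value 51
- item 1+item 6: size 11, file count 15, value 50
Best: 67 pts.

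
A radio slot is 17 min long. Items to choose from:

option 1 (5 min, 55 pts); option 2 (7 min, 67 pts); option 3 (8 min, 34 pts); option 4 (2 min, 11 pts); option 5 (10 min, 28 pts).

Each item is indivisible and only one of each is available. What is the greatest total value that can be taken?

This is a 0/1 knapsack; check combinations near the capacity.
- option 1+option 2+option 4: duration 5+7+2=14, value 55+67+11=133
- option 1+option 2: duration 5+7=12, value 55+67=122
- option 2+option 3+option 4: duration 7+8+2=17, value 67+34+11=112
- option 2+option 3: duration 7+8=15, value 67+34=101
- option 1+option 3+option 4: duration 5+8+2=15, value 55+34+11=100
Best: 133 pts.

133 pts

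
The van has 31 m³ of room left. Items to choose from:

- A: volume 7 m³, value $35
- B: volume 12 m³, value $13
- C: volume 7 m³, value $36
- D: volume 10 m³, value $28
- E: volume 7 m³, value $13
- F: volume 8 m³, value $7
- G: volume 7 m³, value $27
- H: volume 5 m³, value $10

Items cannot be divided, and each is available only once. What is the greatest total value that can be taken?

$126

This is a 0/1 knapsack; check combinations near the capacity.
- A+C+D+G: volume 7+7+10+7=31, value 35+36+28+27=126
- A+C+D+E: volume 7+7+10+7=31, value 35+36+28+13=112
- A+C+E+G: volume 7+7+7+7=28, value 35+36+13+27=111
Best: $126.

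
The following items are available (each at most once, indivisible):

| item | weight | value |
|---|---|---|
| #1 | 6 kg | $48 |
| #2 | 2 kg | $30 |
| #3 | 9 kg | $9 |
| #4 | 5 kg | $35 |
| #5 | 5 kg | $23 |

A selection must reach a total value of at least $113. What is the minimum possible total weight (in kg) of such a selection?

Subsets with value ≥ 113, sorted by total weight:
- #1+#2+#4: weight 13, value 113
- #1+#2+#4+#5: weight 18, value 136
Minimum weight: 13 kg.

13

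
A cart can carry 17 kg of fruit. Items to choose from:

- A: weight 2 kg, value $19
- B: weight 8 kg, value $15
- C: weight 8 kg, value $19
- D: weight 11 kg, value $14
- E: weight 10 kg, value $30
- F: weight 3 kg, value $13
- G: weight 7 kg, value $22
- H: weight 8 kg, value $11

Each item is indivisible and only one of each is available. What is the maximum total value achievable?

$62

Check high-value combinations within 17 kg:
- A+E+F: weight 2+10+3=15, value 19+30+13=62
- A+C+G: weight 2+8+7=17, value 19+19+22=60
- A+B+G: weight 2+8+7=17, value 19+15+22=56
- A+F+G: weight 2+3+7=12, value 19+13+22=54
- E+G: weight 10+7=17, value 30+22=52
Best: $62.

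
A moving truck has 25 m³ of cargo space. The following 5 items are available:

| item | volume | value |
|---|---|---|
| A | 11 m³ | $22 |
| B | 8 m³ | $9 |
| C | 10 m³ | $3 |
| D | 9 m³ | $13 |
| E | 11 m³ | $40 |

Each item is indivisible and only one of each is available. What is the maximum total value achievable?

$62

Check high-value combinations within 25 m³:
- A+E: volume 11+11=22, value 22+40=62
- D+E: volume 9+11=20, value 13+40=53
- B+E: volume 8+11=19, value 9+40=49
- C+E: volume 10+11=21, value 3+40=43
Best: $62.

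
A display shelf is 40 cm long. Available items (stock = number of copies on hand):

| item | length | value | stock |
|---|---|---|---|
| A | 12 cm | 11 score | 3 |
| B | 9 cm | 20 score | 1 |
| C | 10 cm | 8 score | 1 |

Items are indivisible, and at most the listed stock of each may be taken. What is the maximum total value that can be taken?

Top feasible selections:
- 2×A + 1×B: length 33, value 42
- 1×A + 1×B + 1×C: length 31, value 39
- 3×A: length 36, value 33
- 1×A + 1×B: length 21, value 31
Best: 42 score.

42 score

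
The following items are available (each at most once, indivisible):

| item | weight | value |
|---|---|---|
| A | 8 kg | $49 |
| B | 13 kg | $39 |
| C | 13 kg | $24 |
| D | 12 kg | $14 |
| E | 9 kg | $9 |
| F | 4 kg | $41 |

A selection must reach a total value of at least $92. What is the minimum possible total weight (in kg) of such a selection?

21

Subsets with value ≥ 92, sorted by total weight:
- A+E+F: weight 21, value 99
- A+D+F: weight 24, value 104
Minimum weight: 21 kg.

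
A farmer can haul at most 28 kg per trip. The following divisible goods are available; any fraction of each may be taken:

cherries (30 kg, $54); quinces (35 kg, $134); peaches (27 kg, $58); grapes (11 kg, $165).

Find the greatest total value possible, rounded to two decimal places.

Take in order of value per unit:
- grapes (165/11 per unit): all 11 → value 165, running total 165.00
- quinces (134/35 per unit): 17 of 35 → value 17×134/35 = 65.0857, running total 230.09
Total 230.09.

230.09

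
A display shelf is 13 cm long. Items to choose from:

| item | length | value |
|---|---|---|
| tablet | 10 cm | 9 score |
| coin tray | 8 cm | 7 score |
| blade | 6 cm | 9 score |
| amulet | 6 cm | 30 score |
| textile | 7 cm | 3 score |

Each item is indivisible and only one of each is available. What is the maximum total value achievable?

Check high-value combinations within 13 cm:
- blade+amulet: length 6+6=12, value 9+30=39
- amulet+textile: length 6+7=13, value 30+3=33
- amulet: length 6, value 30
- blade+textile: length 6+7=13, value 9+3=12
Best: 39 score.

39 score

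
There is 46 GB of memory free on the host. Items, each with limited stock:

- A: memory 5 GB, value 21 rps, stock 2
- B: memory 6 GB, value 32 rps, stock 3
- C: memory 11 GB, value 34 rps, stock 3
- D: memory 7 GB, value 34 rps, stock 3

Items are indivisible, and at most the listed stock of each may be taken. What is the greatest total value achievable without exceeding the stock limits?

Best selections within memory 46 and stock limits:
- 1×A + 3×B + 3×D: memory 44, value 219
- 2×A + 2×B + 3×D: memory 43, value 208
Best: 219 rps.

219 rps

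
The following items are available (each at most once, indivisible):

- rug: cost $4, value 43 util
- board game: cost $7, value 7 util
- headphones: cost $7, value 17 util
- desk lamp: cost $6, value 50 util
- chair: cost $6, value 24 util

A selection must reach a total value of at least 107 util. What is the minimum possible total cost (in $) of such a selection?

16

Subsets with value ≥ 107, sorted by total cost:
- rug+desk lamp+chair: cost 16, value 117
- rug+headphones+desk lamp: cost 17, value 110
- rug+headphones+desk lamp+chair: cost 23, value 134
- rug+board game+desk lamp+chair: cost 23, value 124
Minimum cost: 16 $.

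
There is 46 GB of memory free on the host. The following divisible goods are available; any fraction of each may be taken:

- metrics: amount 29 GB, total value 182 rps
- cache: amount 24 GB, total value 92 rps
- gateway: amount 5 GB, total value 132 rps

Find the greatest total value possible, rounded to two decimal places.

Take in order of value per unit:
- gateway (132/5 per unit): all 5 → value 132, running total 132.00
- metrics (182/29 per unit): all 29 → value 182, running total 314.00
- cache (92/24 per unit): 12 of 24 → value 12×92/24 = 46.0000, running total 360.00
Total 360.00.

360.00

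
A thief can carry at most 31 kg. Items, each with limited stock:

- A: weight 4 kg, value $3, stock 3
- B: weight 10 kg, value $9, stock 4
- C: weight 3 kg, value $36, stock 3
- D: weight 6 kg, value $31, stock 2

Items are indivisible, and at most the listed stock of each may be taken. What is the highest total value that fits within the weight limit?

$179

Top feasible selections:
- 1×B + 3×C + 2×D: weight 31, value 179
- 2×A + 3×C + 2×D: weight 29, value 176
- 1×A + 3×C + 2×D: weight 25, value 173
- 3×C + 2×D: weight 21, value 170
Best: $179.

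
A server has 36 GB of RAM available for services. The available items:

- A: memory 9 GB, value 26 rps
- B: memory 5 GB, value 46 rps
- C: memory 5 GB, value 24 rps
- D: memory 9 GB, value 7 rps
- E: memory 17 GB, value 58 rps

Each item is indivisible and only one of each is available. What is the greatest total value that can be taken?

154 rps

Check high-value combinations within 36 GB:
- A+B+C+E: memory 9+5+5+17=36, value 26+46+24+58=154
- B+C+D+E: memory 5+5+9+17=36, value 46+24+7+58=135
- A+B+E: memory 9+5+17=31, value 26+46+58=130
Best: 154 rps.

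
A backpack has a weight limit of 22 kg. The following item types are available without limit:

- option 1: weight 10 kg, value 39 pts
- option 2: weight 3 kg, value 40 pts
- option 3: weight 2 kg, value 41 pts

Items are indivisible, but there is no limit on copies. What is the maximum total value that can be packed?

Best value-per-unit is option 3 at 41/2, and filling with it alone uses weight 11×2=22. No mix of the others beats 11×41 = 451.

451 pts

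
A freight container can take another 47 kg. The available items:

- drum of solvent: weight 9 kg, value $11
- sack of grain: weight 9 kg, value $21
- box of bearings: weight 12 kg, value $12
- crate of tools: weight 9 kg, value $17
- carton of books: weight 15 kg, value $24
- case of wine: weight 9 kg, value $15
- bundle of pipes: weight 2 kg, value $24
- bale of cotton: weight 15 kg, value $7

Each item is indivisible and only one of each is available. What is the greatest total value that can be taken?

$101

This is a 0/1 knapsack; check combinations near the capacity.
- sack of grain+crate of tools+carton of books+case of wine+bundle of pipes: weight 9+9+15+9+2=44, value 21+17+24+15+24=101
- sack of grain+box of bearings+crate of tools+carton of books+bundle of pipes: weight 9+12+9+15+2=47, value 21+12+17+24+24=98
- drum of solvent+sack of grain+crate of tools+carton of books+bundle of pipes: weight 9+9+9+15+2=44, value 11+21+17+24+24=97
- sack of grain+box of bearings+carton of books+case of wine+bundle of pipes: weight 9+12+15+9+2=47, value 21+12+24+15+24=96
Best: $101.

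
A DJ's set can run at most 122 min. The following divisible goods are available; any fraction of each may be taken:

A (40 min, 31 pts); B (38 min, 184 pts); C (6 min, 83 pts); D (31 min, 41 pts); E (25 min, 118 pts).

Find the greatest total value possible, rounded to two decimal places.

443.05

Take in order of value per unit:
- C (83/6 per unit): all 6 → value 83, running total 83.00
- B (184/38 per unit): all 38 → value 184, running total 267.00
- E (118/25 per unit): all 25 → value 118, running total 385.00
- D (41/31 per unit): all 31 → value 41, running total 426.00
- A (31/40 per unit): 22 of 40 → value 22×31/40 = 17.0500, running total 443.05
Total 443.05.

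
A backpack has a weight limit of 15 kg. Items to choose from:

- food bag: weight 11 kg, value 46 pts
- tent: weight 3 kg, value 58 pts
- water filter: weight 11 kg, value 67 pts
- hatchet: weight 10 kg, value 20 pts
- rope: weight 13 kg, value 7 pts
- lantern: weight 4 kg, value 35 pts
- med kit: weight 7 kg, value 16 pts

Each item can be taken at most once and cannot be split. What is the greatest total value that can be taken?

Check high-value combinations within 15 kg:
- tent+water filter: weight 3+11=14, value 58+67=125
- tent+lantern+med kit: weight 3+4+7=14, value 58+35+16=109
- food bag+tent: weight 11+3=14, value 46+58=104
- water filter+lantern: weight 11+4=15, value 67+35=102
- tent+lantern: weight 3+4=7, value 58+35=93
Best: 125 pts.

125 pts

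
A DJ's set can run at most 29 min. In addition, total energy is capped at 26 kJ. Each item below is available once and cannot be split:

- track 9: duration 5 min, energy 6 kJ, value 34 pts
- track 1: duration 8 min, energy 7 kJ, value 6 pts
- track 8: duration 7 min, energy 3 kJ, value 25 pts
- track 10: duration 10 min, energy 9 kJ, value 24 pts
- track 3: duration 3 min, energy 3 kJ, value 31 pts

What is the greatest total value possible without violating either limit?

114 pts

Feasible sets respecting both limits:
- track 9+track 8+track 10+track 3: duration 25, energy 21, value 114
- track 9+track 1+track 8+track 3: duration 23, energy 19, value 96
- track 9+track 1+track 10+track 3: duration 26, energy 25, value 95
Best: 114 pts.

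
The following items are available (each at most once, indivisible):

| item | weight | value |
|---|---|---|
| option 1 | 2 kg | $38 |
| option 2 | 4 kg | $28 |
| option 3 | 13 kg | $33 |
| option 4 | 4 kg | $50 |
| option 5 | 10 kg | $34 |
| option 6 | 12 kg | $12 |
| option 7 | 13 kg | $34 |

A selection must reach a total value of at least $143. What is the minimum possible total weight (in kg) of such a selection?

Subsets with value ≥ 143, sorted by total weight:
- option 1+option 2+option 4+option 5: weight 20, value 150
- option 1+option 2+option 4+option 7: weight 23, value 150
- option 1+option 2+option 3+option 4: weight 23, value 149
Minimum weight: 20 kg.

20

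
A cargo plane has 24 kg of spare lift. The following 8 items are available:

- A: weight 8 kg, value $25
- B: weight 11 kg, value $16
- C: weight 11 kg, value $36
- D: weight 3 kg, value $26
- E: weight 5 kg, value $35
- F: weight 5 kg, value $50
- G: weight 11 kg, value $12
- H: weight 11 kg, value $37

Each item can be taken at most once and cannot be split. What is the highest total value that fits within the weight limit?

$148

Check high-value combinations within 24 kg:
- D+E+F+H: weight 3+5+5+11=24, value 26+35+50+37=148
- C+D+E+F: weight 11+3+5+5=24, value 36+26+35+50=147
- A+D+E+F: weight 8+3+5+5=21, value 25+26+35+50=136
Best: $148.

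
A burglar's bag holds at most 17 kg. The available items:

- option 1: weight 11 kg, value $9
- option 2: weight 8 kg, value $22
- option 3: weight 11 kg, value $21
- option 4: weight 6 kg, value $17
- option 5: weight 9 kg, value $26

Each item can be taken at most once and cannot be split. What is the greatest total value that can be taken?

Check high-value combinations within 17 kg:
- option 2+option 5: weight 8+9=17, value 22+26=48
- option 4+option 5: weight 6+9=15, value 17+26=43
- option 2+option 4: weight 8+6=14, value 22+17=39
- option 3+option 4: weight 11+6=17, value 21+17=38
- option 5: weight 9, value 26
Best: $48.

$48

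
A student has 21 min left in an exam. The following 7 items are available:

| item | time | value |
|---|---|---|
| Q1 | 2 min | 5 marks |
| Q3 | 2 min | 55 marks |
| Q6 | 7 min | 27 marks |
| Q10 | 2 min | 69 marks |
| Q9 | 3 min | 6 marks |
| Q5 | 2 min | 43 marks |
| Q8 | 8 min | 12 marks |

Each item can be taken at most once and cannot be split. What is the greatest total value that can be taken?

206 marks

Check high-value combinations within 21 min:
- Q3+Q6+Q10+Q5+Q8: time 2+7+2+2+8=21, value 55+27+69+43+12=206
- Q1+Q3+Q6+Q10+Q9+Q5: time 2+2+7+2+3+2=18, value 5+55+27+69+6+43=205
- Q3+Q6+Q10+Q9+Q5: time 2+7+2+3+2=16, value 55+27+69+6+43=200
- Q1+Q3+Q6+Q10+Q5: time 2+2+7+2+2=15, value 5+55+27+69+43=199
Best: 206 marks.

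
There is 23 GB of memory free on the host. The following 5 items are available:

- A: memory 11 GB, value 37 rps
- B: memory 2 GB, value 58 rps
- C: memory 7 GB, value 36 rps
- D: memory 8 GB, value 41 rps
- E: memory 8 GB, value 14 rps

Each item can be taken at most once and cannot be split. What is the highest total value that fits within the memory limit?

136 rps

This is a 0/1 knapsack; check combinations near the capacity.
- A+B+D: memory 11+2+8=21, value 37+58+41=136
- B+C+D: memory 2+7+8=17, value 58+36+41=135
- A+B+C: memory 11+2+7=20, value 37+58+36=131
- B+D+E: memory 2+8+8=18, value 58+41+14=113
Best: 136 rps.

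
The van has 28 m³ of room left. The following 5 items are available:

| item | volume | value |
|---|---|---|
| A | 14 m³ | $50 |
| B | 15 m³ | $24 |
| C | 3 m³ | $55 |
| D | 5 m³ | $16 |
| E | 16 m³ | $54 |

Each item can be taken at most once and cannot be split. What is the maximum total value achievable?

$125

Check high-value combinations within 28 m³:
- C+D+E: volume 3+5+16=24, value 55+16+54=125
- A+C+D: volume 14+3+5=22, value 50+55+16=121
- C+E: volume 3+16=19, value 55+54=109
Best: $125.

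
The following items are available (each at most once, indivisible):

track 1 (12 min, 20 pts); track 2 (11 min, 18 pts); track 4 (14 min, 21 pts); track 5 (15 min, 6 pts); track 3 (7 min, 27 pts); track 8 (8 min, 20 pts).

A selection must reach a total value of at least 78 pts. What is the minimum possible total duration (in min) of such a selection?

38

Subsets with value ≥ 78, sorted by total duration:
- track 1+track 2+track 3+track 8: duration 38, value 85
- track 2+track 4+track 3+track 8: duration 40, value 86
- track 1+track 4+track 3+track 8: duration 41, value 88
Minimum duration: 38 min.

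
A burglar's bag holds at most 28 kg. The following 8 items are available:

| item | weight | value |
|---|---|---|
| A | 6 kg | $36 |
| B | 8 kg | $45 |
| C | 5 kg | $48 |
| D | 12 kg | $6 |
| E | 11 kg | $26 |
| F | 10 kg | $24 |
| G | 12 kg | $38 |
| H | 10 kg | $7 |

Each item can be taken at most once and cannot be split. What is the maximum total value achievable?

$131

Check high-value combinations within 28 kg:
- B+C+G: weight 8+5+12=25, value 45+48+38=131
- A+B+C: weight 6+8+5=19, value 36+45+48=129
- A+C+G: weight 6+5+12=23, value 36+48+38=122
- B+C+E: weight 8+5+11=24, value 45+48+26=119
Best: $131.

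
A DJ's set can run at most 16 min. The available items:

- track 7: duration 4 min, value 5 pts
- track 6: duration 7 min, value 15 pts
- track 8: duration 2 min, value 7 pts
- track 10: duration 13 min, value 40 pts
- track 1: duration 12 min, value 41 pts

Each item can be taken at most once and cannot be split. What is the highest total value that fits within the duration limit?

Check high-value combinations within 16 min:
- track 8+track 1: duration 2+12=14, value 7+41=48
- track 8+track 10: duration 2+13=15, value 7+40=47
- track 7+track 1: duration 4+12=16, value 5+41=46
- track 1: duration 12, value 41
Best: 48 pts.

48 pts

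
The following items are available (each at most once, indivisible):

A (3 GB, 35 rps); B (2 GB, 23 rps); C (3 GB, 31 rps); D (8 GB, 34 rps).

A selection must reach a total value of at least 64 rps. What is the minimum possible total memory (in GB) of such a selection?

Subsets with value ≥ 64, sorted by total memory:
- A+C: memory 6, value 66
- A+B+C: memory 8, value 89
- A+D: memory 11, value 69
Minimum memory: 6 GB.

6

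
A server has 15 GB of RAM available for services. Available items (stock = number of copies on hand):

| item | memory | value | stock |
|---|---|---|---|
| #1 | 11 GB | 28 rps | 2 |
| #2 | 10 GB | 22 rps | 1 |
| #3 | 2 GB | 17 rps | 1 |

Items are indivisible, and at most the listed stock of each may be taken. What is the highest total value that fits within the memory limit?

Best selections within memory 15 and stock limits:
- 1×#1 + 1×#3: memory 13, value 45
- 1×#2 + 1×#3: memory 12, value 39
- 1×#1: memory 11, value 28
- 1×#2: memory 10, value 22
Best: 45 rps.

45 rps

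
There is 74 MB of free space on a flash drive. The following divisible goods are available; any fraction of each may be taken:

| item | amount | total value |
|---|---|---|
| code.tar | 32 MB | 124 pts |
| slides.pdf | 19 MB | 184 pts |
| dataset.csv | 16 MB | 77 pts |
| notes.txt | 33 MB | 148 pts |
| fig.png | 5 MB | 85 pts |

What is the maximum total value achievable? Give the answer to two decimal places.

Take in order of value per unit:
- fig.png (85/5 per unit): all 5 → value 85, running total 85.00
- slides.pdf (184/19 per unit): all 19 → value 184, running total 269.00
- dataset.csv (77/16 per unit): all 16 → value 77, running total 346.00
- notes.txt (148/33 per unit): all 33 → value 148, running total 494.00
- code.tar (124/32 per unit): 1 of 32 → value 1×124/32 = 3.8750, running total 497.88
Total 497.88.

497.88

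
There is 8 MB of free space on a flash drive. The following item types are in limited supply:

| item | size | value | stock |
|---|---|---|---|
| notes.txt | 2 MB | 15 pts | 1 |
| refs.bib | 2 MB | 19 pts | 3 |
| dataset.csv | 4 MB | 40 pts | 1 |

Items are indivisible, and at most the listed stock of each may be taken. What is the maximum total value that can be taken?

78 pts

Best selections within size 8 and stock limits:
- 2×refs.bib + 1×dataset.csv: size 8, value 78
- 1×notes.txt + 1×refs.bib + 1×dataset.csv: size 8, value 74
- 1×notes.txt + 3×refs.bib: size 8, value 72
Best: 78 pts.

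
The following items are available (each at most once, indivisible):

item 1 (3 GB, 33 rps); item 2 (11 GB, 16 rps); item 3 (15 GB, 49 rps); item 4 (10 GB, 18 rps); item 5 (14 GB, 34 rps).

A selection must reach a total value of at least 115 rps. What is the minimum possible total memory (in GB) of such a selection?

32

Subsets with value ≥ 115, sorted by total memory:
- item 1+item 3+item 5: memory 32, value 116
- item 1+item 2+item 3+item 4: memory 39, value 116
- item 1+item 3+item 4+item 5: memory 42, value 134
- item 1+item 2+item 3+item 5: memory 43, value 132
Minimum memory: 32 GB.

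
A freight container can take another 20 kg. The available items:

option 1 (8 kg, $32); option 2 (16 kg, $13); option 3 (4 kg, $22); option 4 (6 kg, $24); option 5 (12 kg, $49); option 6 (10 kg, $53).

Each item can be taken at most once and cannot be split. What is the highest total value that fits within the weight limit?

Check high-value combinations within 20 kg:
- option 3+option 4+option 6: weight 4+6+10=20, value 22+24+53=99
- option 1+option 6: weight 8+10=18, value 32+53=85
- option 1+option 5: weight 8+12=20, value 32+49=81
- option 1+option 3+option 4: weight 8+4+6=18, value 32+22+24=78
- option 4+option 6: weight 6+10=16, value 24+53=77
Best: $99.

$99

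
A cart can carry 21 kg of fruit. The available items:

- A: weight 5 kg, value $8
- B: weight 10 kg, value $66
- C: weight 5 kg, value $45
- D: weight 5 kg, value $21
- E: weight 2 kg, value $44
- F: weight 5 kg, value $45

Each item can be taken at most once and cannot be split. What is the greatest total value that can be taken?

Check high-value combinations within 21 kg:
- B+C+F: weight 10+5+5=20, value 66+45+45=156
- B+C+E: weight 10+5+2=17, value 66+45+44=155
- B+E+F: weight 10+2+5=17, value 66+44+45=155
- C+D+E+F: weight 5+5+2+5=17, value 45+21+44+45=155
Best: $156.

$156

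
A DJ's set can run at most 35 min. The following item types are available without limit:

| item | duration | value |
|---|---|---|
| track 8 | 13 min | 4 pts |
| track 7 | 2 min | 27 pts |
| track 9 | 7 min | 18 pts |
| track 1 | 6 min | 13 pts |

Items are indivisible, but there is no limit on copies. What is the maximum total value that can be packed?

Best value-per-unit is track 7 at 27/2, and filling with it alone uses duration 17×2=34. No mix of the others beats 17×27 = 459.

459 pts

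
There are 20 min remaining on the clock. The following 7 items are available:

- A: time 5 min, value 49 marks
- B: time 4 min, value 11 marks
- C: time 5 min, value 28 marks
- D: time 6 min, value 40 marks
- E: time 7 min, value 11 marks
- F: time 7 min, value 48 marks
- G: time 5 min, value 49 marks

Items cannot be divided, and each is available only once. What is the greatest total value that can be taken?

149 marks

Check high-value combinations within 20 min:
- A+B+D+G: time 5+4+6+5=20, value 49+11+40+49=149
- A+F+G: time 5+7+5=17, value 49+48+49=146
- A+D+G: time 5+6+5=16, value 49+40+49=138
Best: 149 marks.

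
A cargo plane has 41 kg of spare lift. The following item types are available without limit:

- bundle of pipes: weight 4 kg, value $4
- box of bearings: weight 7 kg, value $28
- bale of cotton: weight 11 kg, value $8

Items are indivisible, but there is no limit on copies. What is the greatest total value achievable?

$144

Best value-per-unit is box of bearings at 28/7; filling with it alone gives 5×28 = 140.
Optimal mix: 1×bundle of pipes + 5×box of bearings → weight 39, value 144.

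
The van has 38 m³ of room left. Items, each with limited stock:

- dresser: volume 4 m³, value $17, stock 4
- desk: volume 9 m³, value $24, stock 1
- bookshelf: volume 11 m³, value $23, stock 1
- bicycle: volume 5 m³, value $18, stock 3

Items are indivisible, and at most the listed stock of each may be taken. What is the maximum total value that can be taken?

Best selections within volume 38 and stock limits:
- 3×dresser + 1×desk + 3×bicycle: volume 36, value 129
- 4×dresser + 1×desk + 2×bicycle: volume 35, value 128
- 3×dresser + 1×bookshelf + 3×bicycle: volume 38, value 128
- 4×dresser + 1×bookshelf + 2×bicycle: volume 37, value 127
Best: $129.

$129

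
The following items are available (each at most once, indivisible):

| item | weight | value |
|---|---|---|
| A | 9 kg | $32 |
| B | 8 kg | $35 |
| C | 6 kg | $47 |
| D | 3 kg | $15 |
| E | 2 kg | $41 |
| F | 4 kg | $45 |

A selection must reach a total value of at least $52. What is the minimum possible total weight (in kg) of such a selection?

5

Subsets with value ≥ 52, sorted by total weight:
- D+E: weight 5, value 56
- E+F: weight 6, value 86
- D+F: weight 7, value 60
- C+E: weight 8, value 88
Minimum weight: 5 kg.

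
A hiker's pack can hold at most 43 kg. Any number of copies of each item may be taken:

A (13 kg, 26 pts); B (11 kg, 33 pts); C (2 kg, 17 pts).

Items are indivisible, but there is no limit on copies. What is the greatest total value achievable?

357 pts

Best value-per-unit is C at 17/2, and filling with it alone uses weight 21×2=42. No mix of the others beats 21×17 = 357.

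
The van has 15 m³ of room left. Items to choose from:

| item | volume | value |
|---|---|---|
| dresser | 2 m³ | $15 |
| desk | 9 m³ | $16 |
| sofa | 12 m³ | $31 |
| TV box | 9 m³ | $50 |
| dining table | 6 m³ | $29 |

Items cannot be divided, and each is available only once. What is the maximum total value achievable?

$79

Check high-value combinations within 15 m³:
- TV box+dining table: volume 9+6=15, value 50+29=79
- dresser+TV box: volume 2+9=11, value 15+50=65
- TV box: volume 9, value 50
Best: $79.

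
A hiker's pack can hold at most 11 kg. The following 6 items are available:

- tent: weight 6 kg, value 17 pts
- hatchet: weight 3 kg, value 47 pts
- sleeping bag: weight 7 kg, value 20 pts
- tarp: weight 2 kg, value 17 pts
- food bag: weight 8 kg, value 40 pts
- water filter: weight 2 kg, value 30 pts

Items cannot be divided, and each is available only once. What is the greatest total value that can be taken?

Check high-value combinations within 11 kg:
- hatchet+tarp+water filter: weight 3+2+2=7, value 47+17+30=94
- tent+hatchet+water filter: weight 6+3+2=11, value 17+47+30=94
- hatchet+food bag: weight 3+8=11, value 47+40=87
Best: 94 pts.

94 pts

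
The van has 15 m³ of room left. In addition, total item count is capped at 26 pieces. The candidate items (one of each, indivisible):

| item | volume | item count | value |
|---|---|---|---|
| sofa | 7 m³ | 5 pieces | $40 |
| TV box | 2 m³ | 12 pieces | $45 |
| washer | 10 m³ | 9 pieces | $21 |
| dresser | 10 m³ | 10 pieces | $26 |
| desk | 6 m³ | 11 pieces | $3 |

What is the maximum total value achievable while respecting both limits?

$85

Feasible sets respecting both limits:
- sofa+TV box: volume 9, item count 17, value 85
- TV box+dresser: volume 12, item count 22, value 71
- TV box+washer: volume 12, item count 21, value 66
Best: $85.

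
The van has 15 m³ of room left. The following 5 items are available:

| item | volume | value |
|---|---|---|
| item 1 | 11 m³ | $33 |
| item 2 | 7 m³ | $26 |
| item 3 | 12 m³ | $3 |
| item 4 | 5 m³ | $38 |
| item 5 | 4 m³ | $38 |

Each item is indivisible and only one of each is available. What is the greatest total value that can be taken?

Check high-value combinations within 15 m³:
- item 4+item 5: volume 5+4=9, value 38+38=76
- item 1+item 5: volume 11+4=15, value 33+38=71
- item 2+item 5: volume 7+4=11, value 26+38=64
Best: $76.

$76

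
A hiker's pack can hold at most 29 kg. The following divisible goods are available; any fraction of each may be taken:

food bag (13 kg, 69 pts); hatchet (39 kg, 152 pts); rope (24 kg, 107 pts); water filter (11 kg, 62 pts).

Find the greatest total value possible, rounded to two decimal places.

153.29

Take in order of value per unit:
- water filter (62/11 per unit): all 11 → value 62, running total 62.00
- food bag (69/13 per unit): all 13 → value 69, running total 131.00
- rope (107/24 per unit): 5 of 24 → value 5×107/24 = 22.2917, running total 153.29
Total 153.29.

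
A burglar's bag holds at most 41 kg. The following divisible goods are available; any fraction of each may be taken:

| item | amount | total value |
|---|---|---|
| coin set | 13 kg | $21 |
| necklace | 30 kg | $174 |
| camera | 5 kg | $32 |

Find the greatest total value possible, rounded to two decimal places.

Take in order of value per unit:
- camera (32/5 per unit): all 5 → value 32, running total 32.00
- necklace (174/30 per unit): all 30 → value 174, running total 206.00
- coin set (21/13 per unit): 6 of 13 → value 6×21/13 = 9.6923, running total 215.69
Total 215.69.

215.69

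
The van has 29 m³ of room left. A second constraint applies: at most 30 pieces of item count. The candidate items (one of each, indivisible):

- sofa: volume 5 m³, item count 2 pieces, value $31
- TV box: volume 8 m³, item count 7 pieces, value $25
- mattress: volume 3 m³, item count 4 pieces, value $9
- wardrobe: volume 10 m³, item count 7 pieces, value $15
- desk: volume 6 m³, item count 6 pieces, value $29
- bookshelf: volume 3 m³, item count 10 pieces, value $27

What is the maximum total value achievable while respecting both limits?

Feasible sets respecting both limits:
- sofa+TV box+mattress+desk+bookshelf: volume 25, item count 29, value 121
- sofa+TV box+desk+bookshelf: volume 22, item count 25, value 112
- sofa+mattress+wardrobe+desk+bookshelf: volume 27, item count 29, value 111
Best: $121.

$121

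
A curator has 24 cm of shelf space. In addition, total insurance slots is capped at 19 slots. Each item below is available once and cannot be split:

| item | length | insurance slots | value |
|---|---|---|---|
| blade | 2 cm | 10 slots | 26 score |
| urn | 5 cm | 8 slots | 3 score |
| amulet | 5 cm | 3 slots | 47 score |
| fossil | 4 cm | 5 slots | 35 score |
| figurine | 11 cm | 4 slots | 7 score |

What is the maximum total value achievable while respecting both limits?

Feasible sets respecting both limits:
- blade+amulet+fossil: length 11, insurance slots 18, value 108
- amulet+fossil+figurine: length 20, insurance slots 12, value 89
- urn+amulet+fossil: length 14, insurance slots 16, value 85
Best: 108 score.

108 score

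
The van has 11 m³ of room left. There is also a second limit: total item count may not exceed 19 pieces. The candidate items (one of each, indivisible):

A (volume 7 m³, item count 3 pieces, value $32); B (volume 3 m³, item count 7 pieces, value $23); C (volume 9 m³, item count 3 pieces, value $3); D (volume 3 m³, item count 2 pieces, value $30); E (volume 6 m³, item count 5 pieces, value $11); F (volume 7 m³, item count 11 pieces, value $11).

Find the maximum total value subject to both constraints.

$62

Feasible sets respecting both limits:
- A+D: volume 10, item count 5, value 62
- A+B: volume 10, item count 10, value 55
- B+D: volume 6, item count 9, value 53
- D+E: volume 9, item count 7, value 41
Best: $62.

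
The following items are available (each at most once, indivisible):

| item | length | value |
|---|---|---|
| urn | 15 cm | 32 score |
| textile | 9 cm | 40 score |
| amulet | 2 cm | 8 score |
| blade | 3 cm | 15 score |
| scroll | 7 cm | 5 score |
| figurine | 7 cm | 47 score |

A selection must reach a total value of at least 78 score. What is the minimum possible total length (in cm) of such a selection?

16

Subsets with value ≥ 78, sorted by total length:
- textile+figurine: length 16, value 87
- textile+amulet+figurine: length 18, value 95
- textile+blade+figurine: length 19, value 102
- textile+amulet+blade+figurine: length 21, value 110
Minimum length: 16 cm.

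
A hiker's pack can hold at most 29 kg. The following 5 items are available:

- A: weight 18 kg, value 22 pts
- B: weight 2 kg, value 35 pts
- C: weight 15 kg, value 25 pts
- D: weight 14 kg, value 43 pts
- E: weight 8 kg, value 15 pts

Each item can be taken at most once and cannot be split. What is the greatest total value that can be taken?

93 pts

Check high-value combinations within 29 kg:
- B+D+E: weight 2+14+8=24, value 35+43+15=93
- B+D: weight 2+14=16, value 35+43=78
- B+C+E: weight 2+15+8=25, value 35+25+15=75
- A+B+E: weight 18+2+8=28, value 22+35+15=72
Best: 93 pts.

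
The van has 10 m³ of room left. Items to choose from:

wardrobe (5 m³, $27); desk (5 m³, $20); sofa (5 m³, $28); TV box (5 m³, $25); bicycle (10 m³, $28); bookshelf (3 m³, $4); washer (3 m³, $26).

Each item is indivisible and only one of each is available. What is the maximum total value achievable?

This is a 0/1 knapsack; check combinations near the capacity.
- wardrobe+sofa: volume 5+5=10, value 27+28=55
- sofa+washer: volume 5+3=8, value 28+26=54
- wardrobe+washer: volume 5+3=8, value 27+26=53
- sofa+TV box: volume 5+5=10, value 28+25=53
Best: $55.

$55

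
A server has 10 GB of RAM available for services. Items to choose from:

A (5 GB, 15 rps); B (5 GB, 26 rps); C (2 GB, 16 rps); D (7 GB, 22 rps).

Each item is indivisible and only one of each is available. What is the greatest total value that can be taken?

Check high-value combinations within 10 GB:
- B+C: memory 5+2=7, value 26+16=42
- A+B: memory 5+5=10, value 15+26=41
- C+D: memory 2+7=9, value 16+22=38
Best: 42 rps.

42 rps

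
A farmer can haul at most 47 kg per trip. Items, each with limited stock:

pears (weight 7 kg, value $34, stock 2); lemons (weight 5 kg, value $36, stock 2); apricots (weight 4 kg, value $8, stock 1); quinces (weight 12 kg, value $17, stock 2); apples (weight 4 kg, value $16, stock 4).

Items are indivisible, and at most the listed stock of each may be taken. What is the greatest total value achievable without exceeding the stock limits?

$212

Top feasible selections:
- 2×pears + 2×lemons + 1×apricots + 4×apples: weight 44, value 212
- 2×pears + 2×lemons + 4×apples: weight 40, value 204
- 2×pears + 2×lemons + 1×apricots + 3×apples: weight 40, value 196
Best: $212.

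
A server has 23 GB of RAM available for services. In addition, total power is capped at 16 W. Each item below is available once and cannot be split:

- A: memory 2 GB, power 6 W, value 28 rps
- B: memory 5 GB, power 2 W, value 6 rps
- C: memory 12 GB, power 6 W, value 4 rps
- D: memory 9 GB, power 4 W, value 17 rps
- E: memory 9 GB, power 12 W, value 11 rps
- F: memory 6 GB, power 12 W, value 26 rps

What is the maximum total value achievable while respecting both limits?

Feasible sets respecting both limits:
- A+B+D: memory 16, power 12, value 51
- A+C+D: memory 23, power 16, value 49
- A+D: memory 11, power 10, value 45
- D+F: memory 15, power 16, value 43
Best: 51 rps.

51 rps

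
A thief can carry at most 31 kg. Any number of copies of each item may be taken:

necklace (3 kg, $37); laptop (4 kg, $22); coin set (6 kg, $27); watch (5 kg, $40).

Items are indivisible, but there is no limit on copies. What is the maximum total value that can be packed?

$370

Best value-per-unit is necklace at 37/3, and filling with it alone uses weight 10×3=30. No mix of the others beats 10×37 = 370.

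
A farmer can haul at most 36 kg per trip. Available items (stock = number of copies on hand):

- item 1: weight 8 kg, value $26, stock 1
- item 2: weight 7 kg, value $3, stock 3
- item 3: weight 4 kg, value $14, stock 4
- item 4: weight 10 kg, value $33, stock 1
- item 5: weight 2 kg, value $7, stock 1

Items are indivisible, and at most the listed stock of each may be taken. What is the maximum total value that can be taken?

Best selections within weight 36 and stock limits:
- 1×item 1 + 4×item 3 + 1×item 4 + 1×item 5: weight 36, value 122
- 1×item 1 + 4×item 3 + 1×item 4: weight 34, value 115
- 1×item 1 + 3×item 3 + 1×item 4 + 1×item 5: weight 32, value 108
Best: $122.

$122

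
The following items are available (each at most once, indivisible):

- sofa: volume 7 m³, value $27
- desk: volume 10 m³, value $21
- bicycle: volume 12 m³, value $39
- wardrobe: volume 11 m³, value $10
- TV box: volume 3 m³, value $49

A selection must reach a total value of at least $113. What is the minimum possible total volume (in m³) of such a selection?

22

Subsets with value ≥ 113, sorted by total volume:
- sofa+bicycle+TV box: volume 22, value 115
- sofa+desk+bicycle+TV box: volume 32, value 136
- sofa+bicycle+wardrobe+TV box: volume 33, value 125
- desk+bicycle+wardrobe+TV box: volume 36, value 119
Minimum volume: 22 m³.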